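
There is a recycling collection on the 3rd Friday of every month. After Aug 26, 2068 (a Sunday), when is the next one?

Sep 21, 2068

Aug 2068 starts on a Wednesday; its first Friday is the 3rd, so the 3rd Friday is the 17th — Aug 17, 2068.
That is not after Aug 26, 2068, so look at Sep 2068.
Sep 2068 starts on a Saturday; its first Friday is the 7th, so the 3rd Friday is the 21st — Sep 21, 2068.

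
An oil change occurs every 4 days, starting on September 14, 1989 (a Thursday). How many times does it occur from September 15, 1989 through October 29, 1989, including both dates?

Occurrences land 4·i days after September 14, 1989 for i = 0, 1, 2, …
September 15, 1989 is 1 day after the start; 1 ÷ 4 = 0 remainder 1; since the remainder is 1, round up to i = 1. First occurrence in the window: #2 on September 18, 1989 (1×4 = 4 days in).
October 29, 1989 is 45 days after the start; 45 ÷ 4 = 11 remainder 1. Last occurrence in the window: #12 on October 28, 1989.
Occurrences #2 through #12: 11 in total.

11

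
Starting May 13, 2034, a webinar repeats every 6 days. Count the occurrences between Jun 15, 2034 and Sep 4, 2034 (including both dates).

Occurrences land 6·i days after May 13, 2034 for i = 0, 1, 2, …
Jun 15, 2034 is 33 days after the start; 33 ÷ 6 = 5 remainder 3; since the remainder is 3, round up to i = 6. First occurrence in the window: #7 on Jun 18, 2034 (6×6 = 36 days in).
Sep 4, 2034 is 114 days after the start; 114 ÷ 6 = 19 remainder 0. Last occurrence in the window: #20 on Sep 4, 2034.
Occurrences #7 through #20: 14 in total.

14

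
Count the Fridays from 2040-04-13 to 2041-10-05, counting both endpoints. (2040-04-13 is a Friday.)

78

2040-04-13 is a Friday; the first Friday on or after it is 2040-04-13.
From 2040-04-13 to 2041-10-05: 262 + 278 = 540 days (rest of 2040, to 2041-10-05 in 2041).
540 ÷ 7 = 77 full weeks with remainder 1, so 77 more Fridays after the first → 78.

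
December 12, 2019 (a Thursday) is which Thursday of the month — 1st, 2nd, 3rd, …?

Day 12 falls in week ⌈12/7⌉ of the month.
Days 1–7 hold the 1st Thursday, 8–14 the 2nd, 15–21 the 3rd, 22–28 the 4th, 29–31 the 5th.
12 is in the range for the 2nd.

2nd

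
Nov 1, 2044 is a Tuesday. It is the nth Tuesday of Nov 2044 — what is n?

1st

Day 1 falls in week ⌈1/7⌉ of the month.
Days 1–7 hold the 1st Tuesday, 8–14 the 2nd, 15–21 the 3rd, 22–28 the 4th, 29–31 the 5th.
1 is in the range for the 1st.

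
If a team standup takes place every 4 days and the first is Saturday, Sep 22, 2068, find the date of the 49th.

The 49th occurrence is 48 intervals after the first: 48 × 4 = 192 days after Sep 22, 2068.
Sep has 30 days — 8 days to the end of Sep leaves 184.
Oct has 31 days (153 left).
Nov has 30 days (123 left).
Dec has 31 days (92 left).
Jan has 31 days (61 left).
Feb has 28 days (33 left).
Mar has 31 days (2 left).
2 days into Apr → Apr 2, 2069.

Apr 2, 2069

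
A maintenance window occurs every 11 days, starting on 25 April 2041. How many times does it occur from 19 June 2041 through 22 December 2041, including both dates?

17

Occurrences land 11·i days after 25 April 2041 for i = 0, 1, 2, …
19 June 2041 is 55 days after the start; 55 ÷ 11 = 5 remainder 0. First occurrence in the window: #6 on 19 June 2041 (5×11 = 55 days in).
22 December 2041 is 241 days after the start; 241 ÷ 11 = 21 remainder 10. Last occurrence in the window: #22 on 12 December 2041.
Occurrences #6 through #22: 17 in total.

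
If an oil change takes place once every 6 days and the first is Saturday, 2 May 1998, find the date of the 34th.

16 November 1998

The 34th occurrence is 33 intervals after the first: 33 × 6 = 198 days after 2 May 1998.
May has 31 days — 29 days to the end of May leaves 169.
June has 30 days (139 left).
July has 31 days (108 left).
August has 31 days (77 left).
September has 30 days (47 left).
October has 31 days (16 left).
16 days into November → 16 November 1998.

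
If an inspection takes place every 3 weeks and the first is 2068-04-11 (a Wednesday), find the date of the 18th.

2069-04-03

The 18th occurrence is 17 intervals after the first: 17 × 21 = 357 days after 2068-04-11.
April has 30 days — 19 days to the end of April leaves 338.
May has 31 days (307 left).
June has 30 days (277 left).
July has 31 days (246 left).
August has 31 days (215 left).
September has 30 days (185 left).
October has 31 days (154 left).
November has 30 days (124 left).
December has 31 days (93 left).
January has 31 days (62 left).
February has 28 days (34 left).
March has 31 days (3 left).
3 days into April → 2069-04-03.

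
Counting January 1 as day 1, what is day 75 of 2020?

Jan has 31 days (75 − 31 = 44 remain).
Feb has 29 days (44 − 29 = 15 remain).
15 into Mar → Mar 15.

Mar 15, 2020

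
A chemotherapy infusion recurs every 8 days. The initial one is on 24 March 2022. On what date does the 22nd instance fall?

The 22nd occurrence is 21 intervals after the first: 21 × 8 = 168 days after 24 March 2022.
March has 31 days — 7 days to the end of March leaves 161.
April has 30 days (131 left).
May has 31 days (100 left).
June has 30 days (70 left).
July has 31 days (39 left).
August has 31 days (8 left).
8 days into September → 8 September 2022.

8 September 2022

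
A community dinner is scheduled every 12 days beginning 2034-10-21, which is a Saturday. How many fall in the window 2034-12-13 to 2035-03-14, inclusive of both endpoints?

Occurrences land 12·i days after 2034-10-21 for i = 0, 1, 2, …
2034-12-13 is 53 days after the start; 53 ÷ 12 = 4 remainder 5; since the remainder is 5, round up to i = 5. First occurrence in the window: #6 on 2034-12-20 (5×12 = 60 days in).
2035-03-14 is 144 days after the start; 144 ÷ 12 = 12 remainder 0. Last occurrence in the window: #13 on 2035-03-14.
Occurrences #6 through #13: 8 in total.

8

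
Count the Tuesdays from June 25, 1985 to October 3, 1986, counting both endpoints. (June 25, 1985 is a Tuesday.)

June 25, 1985 is a Tuesday; the first Tuesday on or after it is June 25, 1985.
From June 25, 1985 to October 3, 1986: 189 + 276 = 465 days (rest of 1985, to October 3, 1986 in 1986).
465 ÷ 7 = 66 full weeks with remainder 3, so 66 more Tuesdays after the first → 67.

67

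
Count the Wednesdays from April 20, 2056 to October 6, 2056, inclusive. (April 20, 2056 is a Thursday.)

24

April 20, 2056 is a Thursday; the first Wednesday on or after it is April 26, 2056 (6 days later).
From April 26, 2056 to October 6, 2056: 4 + 31 + 30 + 31 + 31 + 30 + 6 = 163 days (rest of April, May, June, July, August, September, October).
163 ÷ 7 = 23 full weeks with remainder 2, so 23 more Wednesdays after the first → 24.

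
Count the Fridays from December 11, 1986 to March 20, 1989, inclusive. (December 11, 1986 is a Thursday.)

119

December 11, 1986 is a Thursday; the first Friday on or after it is December 12, 1986 (1 day later).
From December 12, 1986 to March 20, 1989: 19 + 365 + 366 + 79 = 829 days (rest of 1986, 1987, 1988, to March 20, 1989 in 1989).
829 ÷ 7 = 118 full weeks with remainder 3, so 118 more Fridays after the first → 119.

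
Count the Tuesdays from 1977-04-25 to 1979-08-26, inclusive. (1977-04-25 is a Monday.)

122

1977-04-25 is a Monday; the first Tuesday on or after it is 1977-04-26 (1 day later).
From 1977-04-26 to 1979-08-26: 249 + 365 + 238 = 852 days (rest of 1977, 1978, to 1979-08-26 in 1979).
852 ÷ 7 = 121 full weeks with remainder 5, so 121 more Tuesdays after the first → 122.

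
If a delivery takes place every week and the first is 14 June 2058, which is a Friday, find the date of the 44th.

The 44th occurrence is 43 intervals after the first: 43 × 7 = 301 days after 14 June 2058.
June has 30 days — 16 days to the end of June leaves 285.
July has 31 days (254 left).
August has 31 days (223 left).
September has 30 days (193 left).
October has 31 days (162 left).
November has 30 days (132 left).
December has 31 days (101 left).
January has 31 days (70 left).
February has 28 days (42 left).
March has 31 days (11 left).
11 days into April → 11 April 2059.

11 April 2059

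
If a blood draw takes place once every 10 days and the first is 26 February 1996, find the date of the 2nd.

7 March 1996

The 2nd occurrence is 1 interval after the first: 1 × 10 = 10 days after 26 February 1996.
February has 29 days — 3 days to the end of February leaves 7.
7 days into March → 7 March 1996.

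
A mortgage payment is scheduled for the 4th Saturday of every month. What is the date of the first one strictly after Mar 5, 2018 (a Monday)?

Mar 2018 starts on a Thursday; its first Saturday is the 3rd, so the 4th Saturday is the 24th — Mar 24, 2018.
Mar 24, 2018 is after Mar 5, 2018, so that is the next one.

Mar 24, 2018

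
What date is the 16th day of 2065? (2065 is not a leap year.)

Jan 16, 2065

16 into Jan → Jan 16.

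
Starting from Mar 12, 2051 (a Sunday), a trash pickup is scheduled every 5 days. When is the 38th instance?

The 38th occurrence is 37 intervals after the first: 37 × 5 = 185 days after Mar 12, 2051.
Mar has 31 days — 19 days to the end of Mar leaves 166.
Apr has 30 days (136 left).
May has 31 days (105 left).
Jun has 30 days (75 left).
Jul has 31 days (44 left).
Aug has 31 days (13 left).
13 days into Sep → Sep 13, 2051.

Sep 13, 2051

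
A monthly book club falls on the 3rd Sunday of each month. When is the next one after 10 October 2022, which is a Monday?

October 2022 starts on a Saturday; its first Sunday is the 2nd, so the 3rd Sunday is the 16th — 16 October 2022.
16 October 2022 is after 10 October 2022, so that is the next one.

16 October 2022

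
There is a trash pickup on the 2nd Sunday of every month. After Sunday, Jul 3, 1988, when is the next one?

Jul 1988 starts on a Friday; its first Sunday is the 3rd, so the 2nd Sunday is the 10th — Jul 10, 1988.
Jul 10, 1988 is after Jul 3, 1988, so that is the next one.

Jul 10, 1988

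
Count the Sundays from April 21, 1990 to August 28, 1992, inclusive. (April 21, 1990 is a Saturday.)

April 21, 1990 is a Saturday; the first Sunday on or after it is April 22, 1990 (1 day later).
From April 22, 1990 to August 28, 1992: 253 + 365 + 241 = 859 days (rest of 1990, 1991, to August 28, 1992 in 1992).
859 ÷ 7 = 122 full weeks with remainder 5, so 122 more Sundays after the first → 123.

123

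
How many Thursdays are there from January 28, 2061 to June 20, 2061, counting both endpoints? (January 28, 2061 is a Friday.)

January 28, 2061 is a Friday; the first Thursday on or after it is February 3, 2061 (6 days later).
From February 3, 2061 to June 20, 2061: 25 + 31 + 30 + 31 + 20 = 137 days (rest of February, March, April, May, June).
137 ÷ 7 = 19 full weeks with remainder 4, so 19 more Thursdays after the first → 20.

20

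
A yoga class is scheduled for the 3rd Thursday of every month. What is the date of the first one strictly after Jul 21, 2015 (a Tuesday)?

Jul 2015 starts on a Wednesday; its first Thursday is the 2nd, so the 3rd Thursday is the 16th — Jul 16, 2015.
That is not after Jul 21, 2015, so look at Aug 2015.
Aug 2015 starts on a Saturday; its first Thursday is the 6th, so the 3rd Thursday is the 20th — Aug 20, 2015.

Aug 20, 2015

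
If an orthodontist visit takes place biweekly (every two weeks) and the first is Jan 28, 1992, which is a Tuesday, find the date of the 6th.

Apr 7, 1992

The 6th occurrence is 5 intervals after the first: 5 × 14 = 70 days after Jan 28, 1992.
Jan has 31 days — 3 days to the end of Jan leaves 67.
Feb has 29 days (38 left).
Mar has 31 days (7 left).
7 days into Apr → Apr 7, 1992.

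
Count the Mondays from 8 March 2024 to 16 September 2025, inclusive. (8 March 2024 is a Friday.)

80

8 March 2024 is a Friday; the first Monday on or after it is 11 March 2024 (3 days later).
From 11 March 2024 to 16 September 2025: 295 + 259 = 554 days (rest of 2024, to 16 September 2025 in 2025).
554 ÷ 7 = 79 full weeks with remainder 1, so 79 more Mondays after the first → 80.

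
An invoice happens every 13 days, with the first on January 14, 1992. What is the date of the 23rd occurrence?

October 26, 1992

The 23rd occurrence is 22 intervals after the first: 22 × 13 = 286 days after January 14, 1992.
January has 31 days — 17 days to the end of January leaves 269.
February has 29 days (240 left).
March has 31 days (209 left).
April has 30 days (179 left).
May has 31 days (148 left).
June has 30 days (118 left).
July has 31 days (87 left).
August has 31 days (56 left).
September has 30 days (26 left).
26 days into October → October 26, 1992.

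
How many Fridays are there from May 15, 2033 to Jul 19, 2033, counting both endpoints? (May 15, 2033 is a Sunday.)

9

May 15, 2033 is a Sunday; the first Friday on or after it is May 20, 2033 (5 days later).
From May 20, 2033 to Jul 19, 2033: 11 + 30 + 19 = 60 days (rest of May, Jun, Jul).
60 ÷ 7 = 8 full weeks with remainder 4, so 8 more Fridays after the first → 9.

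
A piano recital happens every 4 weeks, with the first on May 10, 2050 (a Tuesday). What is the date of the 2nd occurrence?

The 2nd occurrence is 1 interval after the first: 1 × 28 = 28 days after May 10, 2050.
May has 31 days — 21 days to the end of May leaves 7.
7 days into Jun → Jun 7, 2050.

Jun 7, 2050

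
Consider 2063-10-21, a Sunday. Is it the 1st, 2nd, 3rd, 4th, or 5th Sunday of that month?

3rd

Day 21 falls in week ⌈21/7⌉ of the month.
Days 1–7 hold the 1st Sunday, 8–14 the 2nd, 15–21 the 3rd, 22–28 the 4th, 29–31 the 5th.
21 is in the range for the 3rd.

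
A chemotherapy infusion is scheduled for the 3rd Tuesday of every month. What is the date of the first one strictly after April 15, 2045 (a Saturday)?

April 18, 2045

April 2045 starts on a Saturday; its first Tuesday is the 4th, so the 3rd Tuesday is the 18th — April 18, 2045.
April 18, 2045 is after April 15, 2045, so that is the next one.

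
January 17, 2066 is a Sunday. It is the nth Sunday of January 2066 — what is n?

3rd

Day 17 falls in week ⌈17/7⌉ of the month.
Days 1–7 hold the 1st Sunday, 8–14 the 2nd, 15–21 the 3rd, 22–28 the 4th, 29–31 the 5th.
17 is in the range for the 3rd.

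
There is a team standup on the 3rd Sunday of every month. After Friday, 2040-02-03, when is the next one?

2040-02-19

February 2040 starts on a Wednesday; its first Sunday is the 5th, so the 3rd Sunday is the 19th — 2040-02-19.
2040-02-19 is after 2040-02-03, so that is the next one.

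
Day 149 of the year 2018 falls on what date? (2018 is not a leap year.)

29 May 2018

January has 31 days (149 − 31 = 118 remain).
February has 28 days (118 − 28 = 90 remain).
March has 31 days (90 − 31 = 59 remain).
April has 30 days (59 − 30 = 29 remain).
29 into May → May 29.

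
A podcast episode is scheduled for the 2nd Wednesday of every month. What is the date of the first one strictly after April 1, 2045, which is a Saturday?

April 12, 2045

April 2045 starts on a Saturday; its first Wednesday is the 5th, so the 2nd Wednesday is the 12th — April 12, 2045.
April 12, 2045 is after April 1, 2045, so that is the next one.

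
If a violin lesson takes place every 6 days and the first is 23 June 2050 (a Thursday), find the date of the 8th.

4 August 2050

The 8th occurrence is 7 intervals after the first: 7 × 6 = 42 days after 23 June 2050.
June has 30 days — 7 days to the end of June leaves 35.
July has 31 days (4 left).
4 days into August → 4 August 2050.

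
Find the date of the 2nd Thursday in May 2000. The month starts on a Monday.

11 May 2000

May 2000 begins on a Monday, so the first Thursday is May 4 (3 days later).
The 2nd Thursday is 1 weeks later: 4 + 7 = 11.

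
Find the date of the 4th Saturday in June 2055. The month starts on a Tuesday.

26 June 2055

June 2055 begins on a Tuesday, so the first Saturday is June 5 (4 days later).
The 4th Saturday is 3 weeks later: 5 + 21 = 26.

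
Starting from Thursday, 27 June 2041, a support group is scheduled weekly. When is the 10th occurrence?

29 August 2041

The 10th occurrence is 9 intervals after the first: 9 × 7 = 63 days after 27 June 2041.
June has 30 days — 3 days to the end of June leaves 60.
July has 31 days (29 left).
29 days into August → 29 August 2041.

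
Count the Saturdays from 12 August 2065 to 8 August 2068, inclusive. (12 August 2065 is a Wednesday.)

12 August 2065 is a Wednesday; the first Saturday on or after it is 15 August 2065 (3 days later).
From 15 August 2065 to 8 August 2068: 138 + 365 + 365 + 221 = 1089 days (rest of 2065, 2066, 2067, to 8 August 2068 in 2068).
1089 ÷ 7 = 155 full weeks with remainder 4, so 155 more Saturdays after the first → 156.

156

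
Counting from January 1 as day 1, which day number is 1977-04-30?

Days in months before April: 31 + 28 + 31 = 90.
Plus 30 days into April → day 120.

120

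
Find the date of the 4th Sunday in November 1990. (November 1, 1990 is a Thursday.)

November 1990 begins on a Thursday, so the first Sunday is November 4 (3 days later).
The 4th Sunday is 3 weeks later: 4 + 21 = 25.

November 25, 1990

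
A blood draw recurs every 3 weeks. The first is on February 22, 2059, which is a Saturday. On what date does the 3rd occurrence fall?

April 5, 2059

The 3rd occurrence is 2 intervals after the first: 2 × 21 = 42 days after February 22, 2059.
February has 28 days — 6 days to the end of February leaves 36.
March has 31 days (5 left).
5 days into April → April 5, 2059.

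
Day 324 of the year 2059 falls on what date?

Jan has 31 days (324 − 31 = 293 remain).
Feb has 28 days (293 − 28 = 265 remain).
Mar has 31 days (265 − 31 = 234 remain).
Apr has 30 days (234 − 30 = 204 remain).
May has 31 days (204 − 31 = 173 remain).
Jun has 30 days (173 − 30 = 143 remain).
Jul has 31 days (143 − 31 = 112 remain).
Aug has 31 days (112 − 31 = 81 remain).
Sep has 30 days (81 − 30 = 51 remain).
Oct has 31 days (51 − 31 = 20 remain).
20 into Nov → Nov 20.

Nov 20, 2059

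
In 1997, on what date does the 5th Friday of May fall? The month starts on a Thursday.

May 30, 1997

May 1997 begins on a Thursday, so the first Friday is May 2 (1 day later).
The 5th Friday is 4 weeks later: 2 + 28 = 30.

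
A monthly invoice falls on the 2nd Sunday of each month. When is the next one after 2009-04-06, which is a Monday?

2009-04-12

April 2009 starts on a Wednesday; its first Sunday is the 5th, so the 2nd Sunday is the 12th — 2009-04-12.
2009-04-12 is after 2009-04-06, so that is the next one.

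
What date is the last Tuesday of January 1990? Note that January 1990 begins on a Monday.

January 1990 begins on a Monday, so the first Tuesday is January 2 (1 day later).
January 1990 has 31 days. Adding weeks: 2, 9, 16, 23, 30 — the last one ≤ 31 is the 30th.

January 30, 1990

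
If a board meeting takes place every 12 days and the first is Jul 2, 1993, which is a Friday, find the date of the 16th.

Dec 29, 1993

The 16th occurrence is 15 intervals after the first: 15 × 12 = 180 days after Jul 2, 1993.
Jul has 31 days — 29 days to the end of Jul leaves 151.
Aug has 31 days (120 left).
Sep has 30 days (90 left).
Oct has 31 days (59 left).
Nov has 30 days (29 left).
29 days into Dec → Dec 29, 1993.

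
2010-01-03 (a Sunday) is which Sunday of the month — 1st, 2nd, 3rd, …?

1st

Day 3 falls in week ⌈3/7⌉ of the month.
Days 1–7 hold the 1st Sunday, 8–14 the 2nd, 15–21 the 3rd, 22–28 the 4th, 29–31 the 5th.
3 is in the range for the 1st.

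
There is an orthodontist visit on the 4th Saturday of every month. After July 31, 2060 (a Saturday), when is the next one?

August 28, 2060

July 2060 starts on a Thursday; its first Saturday is the 3rd, so the 4th Saturday is the 24th — July 24, 2060.
That is not after July 31, 2060, so look at August 2060.
August 2060 starts on a Sunday; its first Saturday is the 7th, so the 4th Saturday is the 28th — August 28, 2060.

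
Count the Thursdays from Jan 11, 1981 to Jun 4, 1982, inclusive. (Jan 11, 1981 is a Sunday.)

73

Jan 11, 1981 is a Sunday; the first Thursday on or after it is Jan 15, 1981 (4 days later).
From Jan 15, 1981 to Jun 4, 1982: 350 + 155 = 505 days (rest of 1981, to Jun 4, 1982 in 1982).
505 ÷ 7 = 72 full weeks with remainder 1, so 72 more Thursdays after the first → 73.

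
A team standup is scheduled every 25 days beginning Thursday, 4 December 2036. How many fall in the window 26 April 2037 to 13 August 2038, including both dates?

Occurrences land 25·i days after 4 December 2036 for i = 0, 1, 2, …
26 April 2037 is 143 days after the start; 143 ÷ 25 = 5 remainder 18; since the remainder is 18, round up to i = 6. First occurrence in the window: #7 on 3 May 2037 (6×25 = 150 days in).
13 August 2038 is 617 days after the start; 617 ÷ 25 = 24 remainder 17. Last occurrence in the window: #25 on 27 July 2038.
Occurrences #7 through #25: 19 in total.

19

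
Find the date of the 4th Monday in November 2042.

November 24, 2042

The first Monday of November 2042 is November 3.
The 4th Monday is 3 weeks later: 3 + 21 = 24.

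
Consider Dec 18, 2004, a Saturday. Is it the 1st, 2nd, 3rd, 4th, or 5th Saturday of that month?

3rd

Day 18 falls in week ⌈18/7⌉ of the month.
Days 1–7 hold the 1st Saturday, 8–14 the 2nd, 15–21 the 3rd, 22–28 the 4th, 29–31 the 5th.
18 is in the range for the 3rd.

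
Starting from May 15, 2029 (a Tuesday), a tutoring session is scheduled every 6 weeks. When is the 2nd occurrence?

Jun 26, 2029

The 2nd occurrence is 1 interval after the first: 1 × 42 = 42 days after May 15, 2029.
May has 31 days — 16 days to the end of May leaves 26.
26 days into Jun → Jun 26, 2029.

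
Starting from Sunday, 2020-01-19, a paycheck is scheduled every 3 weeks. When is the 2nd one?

2020-02-09

The 2nd occurrence is 1 interval after the first: 1 × 21 = 21 days after 2020-01-19.
January has 31 days — 12 days to the end of January leaves 9.
9 days into February → 2020-02-09.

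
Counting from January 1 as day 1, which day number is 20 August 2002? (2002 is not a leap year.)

Days in months before August: 31 + 28 + 31 + 30 + 31 + 30 + 31 = 212.
Plus 20 days into August → day 232.

232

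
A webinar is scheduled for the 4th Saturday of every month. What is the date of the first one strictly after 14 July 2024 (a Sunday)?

27 July 2024

July 2024 starts on a Monday; its first Saturday is the 6th, so the 4th Saturday is the 27th — 27 July 2024.
27 July 2024 is after 14 July 2024, so that is the next one.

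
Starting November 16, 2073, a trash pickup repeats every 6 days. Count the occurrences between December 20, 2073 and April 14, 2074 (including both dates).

Occurrences land 6·i days after November 16, 2073 for i = 0, 1, 2, …
December 20, 2073 is 34 days after the start; 34 ÷ 6 = 5 remainder 4; since the remainder is 4, round up to i = 6. First occurrence in the window: #7 on December 22, 2073 (6×6 = 36 days in).
April 14, 2074 is 149 days after the start; 149 ÷ 6 = 24 remainder 5. Last occurrence in the window: #25 on April 9, 2074.
Occurrences #7 through #25: 19 in total.

19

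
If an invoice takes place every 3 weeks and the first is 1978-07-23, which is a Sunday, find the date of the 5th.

1978-10-15

The 5th occurrence is 4 intervals after the first: 4 × 21 = 84 days after 1978-07-23.
July has 31 days — 8 days to the end of July leaves 76.
August has 31 days (45 left).
September has 30 days (15 left).
15 days into October → 1978-10-15.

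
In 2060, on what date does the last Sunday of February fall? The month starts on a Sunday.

February 2060 begins on a Sunday, so the first Sunday is February 1.
February 2060 has 29 days. Adding weeks: 1, 8, 15, 22, 29 — the last one ≤ 29 is the 29th.

29 February 2060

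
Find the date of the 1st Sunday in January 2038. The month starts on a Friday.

2038-01-03

January 2038 begins on a Friday, so the first Sunday is January 3 (2 days later).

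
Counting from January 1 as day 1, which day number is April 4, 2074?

Days in months before April: 31 + 28 + 31 = 90.
Plus 4 days into April → day 94.

94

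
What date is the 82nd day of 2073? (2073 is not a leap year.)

March 23, 2073

January has 31 days (82 − 31 = 51 remain).
February has 28 days (51 − 28 = 23 remain).
23 into March → March 23.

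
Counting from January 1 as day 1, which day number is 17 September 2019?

Days in months before September: 31 + 28 + 31 + 30 + 31 + 30 + 31 + 31 = 243.
Plus 17 days into September → day 260.

260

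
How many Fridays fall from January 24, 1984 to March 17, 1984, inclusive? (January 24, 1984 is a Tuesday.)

January 24, 1984 is a Tuesday; the first Friday on or after it is January 27, 1984 (3 days later).
From January 27, 1984 to March 17, 1984: 4 + 29 + 17 = 50 days (rest of January, February, March).
50 ÷ 7 = 7 full weeks with remainder 1, so 7 more Fridays after the first → 8.

8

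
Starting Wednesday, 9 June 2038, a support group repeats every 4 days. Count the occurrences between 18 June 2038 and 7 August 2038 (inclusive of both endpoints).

Occurrences land 4·i days after 9 June 2038 for i = 0, 1, 2, …
18 June 2038 is 9 days after the start; 9 ÷ 4 = 2 remainder 1; since the remainder is 1, round up to i = 3. First occurrence in the window: #4 on 21 June 2038 (3×4 = 12 days in).
7 August 2038 is 59 days after the start; 59 ÷ 4 = 14 remainder 3. Last occurrence in the window: #15 on 4 August 2038.
Occurrences #4 through #15: 12 in total.

12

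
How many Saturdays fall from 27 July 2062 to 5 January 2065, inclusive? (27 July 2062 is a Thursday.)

128

27 July 2062 is a Thursday; the first Saturday on or after it is 29 July 2062 (2 days later).
From 29 July 2062 to 5 January 2065: 155 + 365 + 366 + 5 = 891 days (rest of 2062, 2063, 2064, to 5 January 2065 in 2065).
891 ÷ 7 = 127 full weeks with remainder 2, so 127 more Saturdays after the first → 128.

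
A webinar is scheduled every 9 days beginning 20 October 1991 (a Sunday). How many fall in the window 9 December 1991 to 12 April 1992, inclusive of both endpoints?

Occurrences land 9·i days after 20 October 1991 for i = 0, 1, 2, …
9 December 1991 is 50 days after the start; 50 ÷ 9 = 5 remainder 5; since the remainder is 5, round up to i = 6. First occurrence in the window: #7 on 13 December 1991 (6×9 = 54 days in).
12 April 1992 is 175 days after the start; 175 ÷ 9 = 19 remainder 4. Last occurrence in the window: #20 on 8 April 1992.
Occurrences #7 through #20: 14 in total.

14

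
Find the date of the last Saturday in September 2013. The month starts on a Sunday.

September 2013 begins on a Sunday, so the first Saturday is September 7 (6 days later).
September 2013 has 30 days. Adding weeks: 7, 14, 21, 28 — the last one ≤ 30 is the 28th.

2013-09-28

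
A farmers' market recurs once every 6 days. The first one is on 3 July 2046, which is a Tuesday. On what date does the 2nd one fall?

9 July 2046

The 2nd occurrence is 1 interval after the first: 1 × 6 = 6 days after 3 July 2046.
6 days later is 9 July 2046.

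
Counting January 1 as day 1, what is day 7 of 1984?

7 January 1984

7 into January → January 7.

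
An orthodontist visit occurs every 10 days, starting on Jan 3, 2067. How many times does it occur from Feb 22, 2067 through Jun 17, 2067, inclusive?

12

Occurrences land 10·i days after Jan 3, 2067 for i = 0, 1, 2, …
Feb 22, 2067 is 50 days after the start; 50 ÷ 10 = 5 remainder 0. First occurrence in the window: #6 on Feb 22, 2067 (5×10 = 50 days in).
Jun 17, 2067 is 165 days after the start; 165 ÷ 10 = 16 remainder 5. Last occurrence in the window: #17 on Jun 12, 2067.
Occurrences #6 through #17: 12 in total.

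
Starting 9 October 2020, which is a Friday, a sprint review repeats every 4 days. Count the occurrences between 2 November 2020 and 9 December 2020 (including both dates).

Occurrences land 4·i days after 9 October 2020 for i = 0, 1, 2, …
2 November 2020 is 24 days after the start; 24 ÷ 4 = 6 remainder 0. First occurrence in the window: #7 on 2 November 2020 (6×4 = 24 days in).
9 December 2020 is 61 days after the start; 61 ÷ 4 = 15 remainder 1. Last occurrence in the window: #16 on 8 December 2020.
Occurrences #7 through #16: 10 in total.

10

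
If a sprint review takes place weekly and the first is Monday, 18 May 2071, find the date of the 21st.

5 October 2071

The 21st occurrence is 20 intervals after the first: 20 × 7 = 140 days after 18 May 2071.
May has 31 days — 13 days to the end of May leaves 127.
June has 30 days (97 left).
July has 31 days (66 left).
August has 31 days (35 left).
September has 30 days (5 left).
5 days into October → 5 October 2071.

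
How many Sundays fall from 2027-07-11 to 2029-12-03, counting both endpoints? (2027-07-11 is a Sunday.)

2027-07-11 is a Sunday; the first Sunday on or after it is 2027-07-11.
From 2027-07-11 to 2029-12-03: 173 + 366 + 337 = 876 days (rest of 2027, 2028, to 2029-12-03 in 2029).
876 ÷ 7 = 125 full weeks with remainder 1, so 125 more Sundays after the first → 126.

126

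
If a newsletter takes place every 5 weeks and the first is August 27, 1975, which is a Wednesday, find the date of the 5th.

The 5th occurrence is 4 intervals after the first: 4 × 35 = 140 days after August 27, 1975.
August has 31 days — 4 days to the end of August leaves 136.
September has 30 days (106 left).
October has 31 days (75 left).
November has 30 days (45 left).
December has 31 days (14 left).
14 days into January → January 14, 1976.

January 14, 1976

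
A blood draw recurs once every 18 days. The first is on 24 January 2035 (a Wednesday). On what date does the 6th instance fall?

The 6th occurrence is 5 intervals after the first: 5 × 18 = 90 days after 24 January 2035.
January has 31 days — 7 days to the end of January leaves 83.
February has 28 days (55 left).
March has 31 days (24 left).
24 days into April → 24 April 2035.

24 April 2035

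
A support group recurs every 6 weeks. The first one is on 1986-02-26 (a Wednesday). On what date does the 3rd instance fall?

The 3rd occurrence is 2 intervals after the first: 2 × 42 = 84 days after 1986-02-26.
February has 28 days — 2 days to the end of February leaves 82.
March has 31 days (51 left).
April has 30 days (21 left).
21 days into May → 1986-05-21.

1986-05-21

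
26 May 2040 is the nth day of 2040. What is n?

147

Days in months before May: 31 + 29 + 31 + 30 = 121.
Plus 26 days into May → day 147.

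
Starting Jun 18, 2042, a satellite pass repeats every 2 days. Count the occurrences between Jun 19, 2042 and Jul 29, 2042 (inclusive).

Occurrences land 2·i days after Jun 18, 2042 for i = 0, 1, 2, …
Jun 19, 2042 is 1 day after the start; 1 ÷ 2 = 0 remainder 1; since the remainder is 1, round up to i = 1. First occurrence in the window: #2 on Jun 20, 2042 (1×2 = 2 days in).
Jul 29, 2042 is 41 days after the start; 41 ÷ 2 = 20 remainder 1. Last occurrence in the window: #21 on Jul 28, 2042.
Occurrences #2 through #21: 20 in total.

20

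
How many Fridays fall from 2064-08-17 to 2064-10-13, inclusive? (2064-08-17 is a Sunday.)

2064-08-17 is a Sunday; the first Friday on or after it is 2064-08-22 (5 days later).
From 2064-08-22 to 2064-10-13: 9 + 30 + 13 = 52 days (rest of August, September, October).
52 ÷ 7 = 7 full weeks with remainder 3, so 7 more Fridays after the first → 8.

8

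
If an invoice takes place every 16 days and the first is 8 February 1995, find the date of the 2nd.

The 2nd occurrence is 1 interval after the first: 1 × 16 = 16 days after 8 February 1995.
16 days later is 24 February 1995.

24 February 1995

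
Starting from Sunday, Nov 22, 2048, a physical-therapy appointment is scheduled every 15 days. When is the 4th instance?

Jan 6, 2049

The 4th occurrence is 3 intervals after the first: 3 × 15 = 45 days after Nov 22, 2048.
Nov has 30 days — 8 days to the end of Nov leaves 37.
Dec has 31 days (6 left).
6 days into Jan → Jan 6, 2049.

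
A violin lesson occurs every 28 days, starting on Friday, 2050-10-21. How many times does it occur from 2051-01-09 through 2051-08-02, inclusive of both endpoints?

Occurrences land 28·i days after 2050-10-21 for i = 0, 1, 2, …
2051-01-09 is 80 days after the start; 80 ÷ 28 = 2 remainder 24; since the remainder is 24, round up to i = 3. First occurrence in the window: #4 on 2051-01-13 (3×28 = 84 days in).
2051-08-02 is 285 days after the start; 285 ÷ 28 = 10 remainder 5. Last occurrence in the window: #11 on 2051-07-28.
Occurrences #4 through #11: 8 in total.

8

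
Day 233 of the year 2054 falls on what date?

January has 31 days (233 − 31 = 202 remain).
February has 28 days (202 − 28 = 174 remain).
March has 31 days (174 − 31 = 143 remain).
April has 30 days (143 − 30 = 113 remain).
May has 31 days (113 − 31 = 82 remain).
June has 30 days (82 − 30 = 52 remain).
July has 31 days (52 − 31 = 21 remain).
21 into August → August 21.

21 August 2054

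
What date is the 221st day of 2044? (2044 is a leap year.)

January has 31 days (221 − 31 = 190 remain).
February has 29 days (190 − 29 = 161 remain).
March has 31 days (161 − 31 = 130 remain).
April has 30 days (130 − 30 = 100 remain).
May has 31 days (100 − 31 = 69 remain).
June has 30 days (69 − 30 = 39 remain).
July has 31 days (39 − 31 = 8 remain).
8 into August → August 8.

August 8, 2044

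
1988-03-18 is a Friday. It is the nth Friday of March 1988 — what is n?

3rd

Day 18 falls in week ⌈18/7⌉ of the month.
Days 1–7 hold the 1st Friday, 8–14 the 2nd, 15–21 the 3rd, 22–28 the 4th, 29–31 the 5th.
18 is in the range for the 3rd.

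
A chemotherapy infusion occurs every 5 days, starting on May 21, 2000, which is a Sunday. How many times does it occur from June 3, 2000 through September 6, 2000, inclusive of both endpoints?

19

Occurrences land 5·i days after May 21, 2000 for i = 0, 1, 2, …
June 3, 2000 is 13 days after the start; 13 ÷ 5 = 2 remainder 3; since the remainder is 3, round up to i = 3. First occurrence in the window: #4 on June 5, 2000 (3×5 = 15 days in).
September 6, 2000 is 108 days after the start; 108 ÷ 5 = 21 remainder 3. Last occurrence in the window: #22 on September 3, 2000.
Occurrences #4 through #22: 19 in total.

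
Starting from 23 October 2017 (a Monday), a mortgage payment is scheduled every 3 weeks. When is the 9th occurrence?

The 9th occurrence is 8 intervals after the first: 8 × 21 = 168 days after 23 October 2017.
October has 31 days — 8 days to the end of October leaves 160.
November has 30 days (130 left).
December has 31 days (99 left).
January has 31 days (68 left).
February has 28 days (40 left).
March has 31 days (9 left).
9 days into April → 9 April 2018.

9 April 2018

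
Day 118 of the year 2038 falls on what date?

Apr 28, 2038

Jan has 31 days (118 − 31 = 87 remain).
Feb has 28 days (87 − 28 = 59 remain).
Mar has 31 days (59 − 31 = 28 remain).
28 into Apr → Apr 28.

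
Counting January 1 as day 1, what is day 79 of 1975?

January has 31 days (79 − 31 = 48 remain).
February has 28 days (48 − 28 = 20 remain).
20 into March → March 20.

20 March 1975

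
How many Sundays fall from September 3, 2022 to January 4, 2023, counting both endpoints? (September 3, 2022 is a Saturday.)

September 3, 2022 is a Saturday; the first Sunday on or after it is September 4, 2022 (1 day later).
From September 4, 2022 to January 4, 2023: 26 + 31 + 30 + 31 + 4 = 122 days (rest of September, October, November, December, January).
122 ÷ 7 = 17 full weeks with remainder 3, so 17 more Sundays after the first → 18.

18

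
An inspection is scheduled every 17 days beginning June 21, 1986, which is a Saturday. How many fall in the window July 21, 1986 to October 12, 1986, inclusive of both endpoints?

Occurrences land 17·i days after June 21, 1986 for i = 0, 1, 2, …
July 21, 1986 is 30 days after the start; 30 ÷ 17 = 1 remainder 13; since the remainder is 13, round up to i = 2. First occurrence in the window: #3 on July 25, 1986 (2×17 = 34 days in).
October 12, 1986 is 113 days after the start; 113 ÷ 17 = 6 remainder 11. Last occurrence in the window: #7 on October 1, 1986.
Occurrences #3 through #7: 5 in total.

5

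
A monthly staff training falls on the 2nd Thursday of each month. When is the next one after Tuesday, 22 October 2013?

October 2013 starts on a Tuesday; its first Thursday is the 3rd, so the 2nd Thursday is the 10th — 10 October 2013.
That is not after 22 October 2013, so look at November 2013.
November 2013 starts on a Friday; its first Thursday is the 7th, so the 2nd Thursday is the 14th — 14 November 2013.

14 November 2013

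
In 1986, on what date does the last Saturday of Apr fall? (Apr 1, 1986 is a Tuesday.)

Apr 1986 begins on a Tuesday, so the first Saturday is Apr 5 (4 days later).
Apr 1986 has 30 days. Adding weeks: 5, 12, 19, 26 — the last one ≤ 30 is the 26th.

Apr 26, 1986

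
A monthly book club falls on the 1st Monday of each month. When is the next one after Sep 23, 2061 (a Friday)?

Oct 3, 2061

Sep 2061 starts on a Thursday, so its 1st Monday is Sep 5, 2061 (4 days in).
That is not after Sep 23, 2061, so look at Oct 2061.
Oct 2061 starts on a Saturday, so its 1st Monday is Oct 3, 2061 (2 days in).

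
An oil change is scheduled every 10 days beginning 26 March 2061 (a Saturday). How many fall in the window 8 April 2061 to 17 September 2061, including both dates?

Occurrences land 10·i days after 26 March 2061 for i = 0, 1, 2, …
8 April 2061 is 13 days after the start; 13 ÷ 10 = 1 remainder 3; since the remainder is 3, round up to i = 2. First occurrence in the window: #3 on 15 April 2061 (2×10 = 20 days in).
17 September 2061 is 175 days after the start; 175 ÷ 10 = 17 remainder 5. Last occurrence in the window: #18 on 12 September 2061.
Occurrences #3 through #18: 16 in total.

16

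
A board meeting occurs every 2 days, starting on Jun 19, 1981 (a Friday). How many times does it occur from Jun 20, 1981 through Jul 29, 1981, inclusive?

Occurrences land 2·i days after Jun 19, 1981 for i = 0, 1, 2, …
Jun 20, 1981 is 1 day after the start; 1 ÷ 2 = 0 remainder 1; since the remainder is 1, round up to i = 1. First occurrence in the window: #2 on Jun 21, 1981 (1×2 = 2 days in).
Jul 29, 1981 is 40 days after the start; 40 ÷ 2 = 20 remainder 0. Last occurrence in the window: #21 on Jul 29, 1981.
Occurrences #2 through #21: 20 in total.

20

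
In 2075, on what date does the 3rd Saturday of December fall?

21 December 2075

The first Saturday of December 2075 is December 7.
The 3rd Saturday is 2 weeks later: 7 + 14 = 21.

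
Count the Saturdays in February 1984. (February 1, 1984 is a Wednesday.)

February 1, 1984 is a Wednesday; the first Saturday on or after it is February 4, 1984 (3 days later).
From February 4, 1984 to February 29, 1984 is 29 − 4 = 25 days.
25 ÷ 7 = 3 full weeks with remainder 4, so 3 more Saturdays after the first → 4.

4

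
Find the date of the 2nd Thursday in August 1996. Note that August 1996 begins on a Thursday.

8 August 1996

August 1996 begins on a Thursday, so the first Thursday is August 1.
The 2nd Thursday is 1 weeks later: 1 + 7 = 8.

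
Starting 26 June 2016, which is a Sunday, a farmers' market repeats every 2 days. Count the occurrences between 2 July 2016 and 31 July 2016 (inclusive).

15

Occurrences land 2·i days after 26 June 2016 for i = 0, 1, 2, …
2 July 2016 is 6 days after the start; 6 ÷ 2 = 3 remainder 0. First occurrence in the window: #4 on 2 July 2016 (3×2 = 6 days in).
31 July 2016 is 35 days after the start; 35 ÷ 2 = 17 remainder 1. Last occurrence in the window: #18 on 30 July 2016.
Occurrences #4 through #18: 15 in total.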